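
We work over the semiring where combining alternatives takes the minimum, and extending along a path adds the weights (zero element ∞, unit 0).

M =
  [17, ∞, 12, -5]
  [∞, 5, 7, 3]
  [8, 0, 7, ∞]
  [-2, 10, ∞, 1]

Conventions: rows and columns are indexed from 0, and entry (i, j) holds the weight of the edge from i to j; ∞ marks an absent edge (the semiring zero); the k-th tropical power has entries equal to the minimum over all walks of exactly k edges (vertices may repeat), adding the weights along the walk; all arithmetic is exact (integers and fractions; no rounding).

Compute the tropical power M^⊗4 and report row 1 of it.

M^⊗2:
  [-7, 5, 19, -4]
  [1, 7, 12, 4]
  [15, 5, 7, 3]
  [-1, 11, 10, -7]
M^⊗3:
  [-6, 6, 5, -12]
  [2, 12, 13, -4]
  [1, 7, 12, 4]
  [-9, 3, 11, -6]
M^⊗4:
  [-14, -2, 6, -11]
  [-6, 6, 14, -3]
  [2, 12, 13, -4]
  [-8, 4, 3, -14]
Answer: row 1 of M^⊗4 = [-6, 6, 14, -3]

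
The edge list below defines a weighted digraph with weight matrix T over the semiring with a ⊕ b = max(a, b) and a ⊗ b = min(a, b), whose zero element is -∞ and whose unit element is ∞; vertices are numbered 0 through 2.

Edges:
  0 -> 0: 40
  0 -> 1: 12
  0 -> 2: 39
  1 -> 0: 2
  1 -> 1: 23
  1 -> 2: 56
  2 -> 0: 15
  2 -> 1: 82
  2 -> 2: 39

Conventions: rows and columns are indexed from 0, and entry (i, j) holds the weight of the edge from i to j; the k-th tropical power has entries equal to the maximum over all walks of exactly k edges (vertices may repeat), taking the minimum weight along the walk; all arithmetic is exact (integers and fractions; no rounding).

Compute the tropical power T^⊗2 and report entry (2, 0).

T^⊗2:
  [40, 39, 39]
  [15, 56, 39]
  [15, 39, 56]
Key observation: the optimum is the walk 2->0->0, with weight 15 min 40 = 15.
Optimal value attained by: walk 2->0->0.
Answer: (T^⊗2)[2][0] = 15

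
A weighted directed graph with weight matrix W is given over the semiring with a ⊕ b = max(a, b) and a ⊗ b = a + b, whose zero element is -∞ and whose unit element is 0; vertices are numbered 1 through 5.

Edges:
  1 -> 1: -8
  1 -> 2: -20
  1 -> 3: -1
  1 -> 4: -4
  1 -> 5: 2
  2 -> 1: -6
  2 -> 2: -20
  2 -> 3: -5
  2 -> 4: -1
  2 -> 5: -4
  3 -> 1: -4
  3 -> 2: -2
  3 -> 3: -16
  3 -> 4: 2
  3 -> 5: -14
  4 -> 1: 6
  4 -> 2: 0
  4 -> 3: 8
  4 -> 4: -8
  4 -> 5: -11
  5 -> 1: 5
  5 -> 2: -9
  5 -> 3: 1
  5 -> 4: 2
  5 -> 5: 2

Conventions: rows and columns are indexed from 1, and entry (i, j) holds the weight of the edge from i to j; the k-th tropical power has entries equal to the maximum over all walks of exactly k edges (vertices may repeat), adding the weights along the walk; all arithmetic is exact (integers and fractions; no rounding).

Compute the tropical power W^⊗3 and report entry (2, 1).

W^⊗2:
  [7, -3, 4, 4, 4]
  [5, -1, 7, -2, -2]
  [8, 2, 10, -3, -2]
  [4, 6, 5, 10, 8]
  [8, 2, 10, 4, 7]
W^⊗3:
  [10, 4, 12, 6, 9]
  [4, 5, 6, 9, 7]
  [6, 8, 7, 12, 10]
  [16, 10, 18, 10, 10]
  [12, 8, 12, 12, 10]
Key observation: the optimum is the walk 2->5->4->1, with weight (-4) + 2 + 6 = 4.
Optimal value attained by: walk 2->5->4->1.
Answer: (W^⊗3)[2][1] = 4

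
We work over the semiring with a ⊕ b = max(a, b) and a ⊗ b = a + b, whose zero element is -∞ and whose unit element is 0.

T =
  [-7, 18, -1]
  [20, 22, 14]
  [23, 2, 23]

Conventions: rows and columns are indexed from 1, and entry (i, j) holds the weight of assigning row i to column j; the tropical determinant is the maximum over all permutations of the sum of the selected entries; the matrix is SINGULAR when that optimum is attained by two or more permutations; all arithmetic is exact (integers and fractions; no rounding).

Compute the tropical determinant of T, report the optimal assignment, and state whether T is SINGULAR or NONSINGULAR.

σ = (1, 2, 3): (-7) + 22 + 23 = 38
σ = (1, 3, 2): (-7) + 14 + 2 = 9
σ = (2, 1, 3): 18 + 20 + 23 = 61
σ = (2, 3, 1): 18 + 14 + 23 = 55
σ = (3, 1, 2): (-1) + 20 + 2 = 21
σ = (3, 2, 1): (-1) + 22 + 23 = 44
Optimal value attained by: σ = (2, 1, 3).
Answer: det⊕(T) = 61; verdict: NONSINGULAR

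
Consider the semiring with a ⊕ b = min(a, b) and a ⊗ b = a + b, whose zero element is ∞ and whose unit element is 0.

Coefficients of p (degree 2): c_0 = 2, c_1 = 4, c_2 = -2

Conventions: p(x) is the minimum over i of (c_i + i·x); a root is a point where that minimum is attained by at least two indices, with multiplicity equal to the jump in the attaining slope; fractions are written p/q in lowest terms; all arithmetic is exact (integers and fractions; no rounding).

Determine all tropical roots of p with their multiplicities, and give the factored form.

hull edge (i=0, c=2) to (i=2, c=-2): slope -2, span 2
Factored form: p(x) = -2 ⊗ (x ⊕ 2) ⊗ (x ⊕ 2)
Answer: roots = 2 (mult 2)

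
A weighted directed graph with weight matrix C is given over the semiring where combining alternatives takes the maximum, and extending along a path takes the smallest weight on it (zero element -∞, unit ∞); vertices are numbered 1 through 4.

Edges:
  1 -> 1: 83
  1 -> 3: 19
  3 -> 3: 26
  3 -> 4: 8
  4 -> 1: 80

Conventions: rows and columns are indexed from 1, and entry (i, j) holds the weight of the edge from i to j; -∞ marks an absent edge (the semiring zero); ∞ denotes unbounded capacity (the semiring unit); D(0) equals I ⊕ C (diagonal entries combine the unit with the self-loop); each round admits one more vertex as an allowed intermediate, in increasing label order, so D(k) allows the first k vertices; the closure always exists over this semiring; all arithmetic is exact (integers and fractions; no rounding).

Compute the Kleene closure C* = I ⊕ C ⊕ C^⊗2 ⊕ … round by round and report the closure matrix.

D(0):
  [∞, -∞, 19, -∞]
  [-∞, ∞, -∞, -∞]
  [-∞, -∞, ∞, 8]
  [80, -∞, -∞, ∞]
D(1):
  [∞, -∞, 19, -∞]
  [-∞, ∞, -∞, -∞]
  [-∞, -∞, ∞, 8]
  [80, -∞, 19, ∞]
D(2):
  [∞, -∞, 19, -∞]
  [-∞, ∞, -∞, -∞]
  [-∞, -∞, ∞, 8]
  [80, -∞, 19, ∞]
D(3):
  [∞, -∞, 19, 8]
  [-∞, ∞, -∞, -∞]
  [-∞, -∞, ∞, 8]
  [80, -∞, 19, ∞]
D(4):
  [∞, -∞, 19, 8]
  [-∞, ∞, -∞, -∞]
  [8, -∞, ∞, 8]
  [80, -∞, 19, ∞]
Answer: C* = [[∞, -∞, 19, 8], [-∞, ∞, -∞, -∞], [8, -∞, ∞, 8], [80, -∞, 19, ∞]]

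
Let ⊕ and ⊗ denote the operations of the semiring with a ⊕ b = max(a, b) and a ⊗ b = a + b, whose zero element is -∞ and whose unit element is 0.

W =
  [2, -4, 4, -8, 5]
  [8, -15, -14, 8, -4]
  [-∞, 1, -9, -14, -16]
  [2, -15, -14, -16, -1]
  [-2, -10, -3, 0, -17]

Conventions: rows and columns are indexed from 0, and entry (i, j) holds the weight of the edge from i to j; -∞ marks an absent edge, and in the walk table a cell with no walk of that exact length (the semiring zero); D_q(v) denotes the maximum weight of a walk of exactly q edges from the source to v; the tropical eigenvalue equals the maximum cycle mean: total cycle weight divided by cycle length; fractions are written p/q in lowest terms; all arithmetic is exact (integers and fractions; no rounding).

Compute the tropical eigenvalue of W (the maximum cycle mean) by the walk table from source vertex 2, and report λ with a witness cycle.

q=0: [-∞, -∞, 0, -∞, -∞]
q=1: [-∞, 1, -9, -14, -16]
q=2: [9, -8, -13, 9, -3]
q=3: [11, 5, 13, 1, 14]
q=4: [13, 14, 15, 14, 16]
q=5: [22, 16, 17, 22, 18]
Optimal cycle mean attained by: cycle 0->2->1->0, total 4 + 1 + 8, length 3.
Answer: λ = 13/3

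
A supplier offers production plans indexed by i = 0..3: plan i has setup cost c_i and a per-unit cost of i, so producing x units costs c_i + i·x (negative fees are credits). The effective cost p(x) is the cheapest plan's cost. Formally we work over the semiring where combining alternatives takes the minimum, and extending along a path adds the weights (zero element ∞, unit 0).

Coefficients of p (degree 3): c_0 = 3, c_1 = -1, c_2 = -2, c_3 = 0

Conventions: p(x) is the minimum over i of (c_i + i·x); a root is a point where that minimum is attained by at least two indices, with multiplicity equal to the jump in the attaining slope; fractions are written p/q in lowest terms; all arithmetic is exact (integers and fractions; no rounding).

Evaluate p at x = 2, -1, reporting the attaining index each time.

p(2) = min(3+0·2=3, -1+1·2=1, -2+2·2=2, 0+3·2=6) = 1 (attained by i=1)
p(-1) = min(3+0·(-1)=3, -1+1·(-1)=-2, -2+2·(-1)=-4, 0+3·(-1)=-3) = -4 (attained by i=2)
Answer: p(2) = 1; p(-1) = -4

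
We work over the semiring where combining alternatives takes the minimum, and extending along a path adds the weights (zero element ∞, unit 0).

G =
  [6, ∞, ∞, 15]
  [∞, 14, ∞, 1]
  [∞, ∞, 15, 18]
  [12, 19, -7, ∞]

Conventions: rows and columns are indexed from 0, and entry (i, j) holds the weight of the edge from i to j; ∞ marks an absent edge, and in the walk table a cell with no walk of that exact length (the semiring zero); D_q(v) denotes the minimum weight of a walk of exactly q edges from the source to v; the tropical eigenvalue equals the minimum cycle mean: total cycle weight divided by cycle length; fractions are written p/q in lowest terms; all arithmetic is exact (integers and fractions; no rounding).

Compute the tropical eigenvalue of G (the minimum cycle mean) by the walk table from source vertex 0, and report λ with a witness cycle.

q=0: [0, ∞, ∞, ∞]
q=1: [6, ∞, ∞, 15]
q=2: [12, 34, 8, 21]
q=3: [18, 40, 14, 26]
q=4: [24, 45, 19, 32]
Optimal cycle mean attained by: cycle 2->3->2, total 18 + (-7), length 2.
Answer: λ = 11/2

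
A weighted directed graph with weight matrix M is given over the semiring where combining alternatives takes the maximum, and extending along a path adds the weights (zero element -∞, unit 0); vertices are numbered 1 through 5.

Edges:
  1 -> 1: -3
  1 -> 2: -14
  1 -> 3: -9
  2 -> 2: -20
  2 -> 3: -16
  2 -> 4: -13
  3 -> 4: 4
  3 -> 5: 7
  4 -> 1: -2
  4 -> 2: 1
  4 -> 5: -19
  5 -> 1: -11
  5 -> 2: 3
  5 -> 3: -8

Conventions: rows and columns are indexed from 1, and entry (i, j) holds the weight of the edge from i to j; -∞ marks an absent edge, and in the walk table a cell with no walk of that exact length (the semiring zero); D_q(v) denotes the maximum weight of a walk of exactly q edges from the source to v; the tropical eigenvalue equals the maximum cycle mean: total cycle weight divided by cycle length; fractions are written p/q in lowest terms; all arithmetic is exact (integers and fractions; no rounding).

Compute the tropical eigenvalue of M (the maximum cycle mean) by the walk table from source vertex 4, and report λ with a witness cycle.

q=0: [-∞, -∞, -∞, 0, -∞]
q=1: [-2, 1, -∞, -∞, -19]
q=2: [-5, -16, -11, -12, -∞]
q=3: [-8, -11, -14, -7, -4]
q=4: [-9, -1, -12, -10, -7]
q=5: [-12, -4, -15, -8, -5]
Optimal cycle mean attained by: cycle 3->5->3, total 7 + (-8), length 2.
Answer: λ = -1/2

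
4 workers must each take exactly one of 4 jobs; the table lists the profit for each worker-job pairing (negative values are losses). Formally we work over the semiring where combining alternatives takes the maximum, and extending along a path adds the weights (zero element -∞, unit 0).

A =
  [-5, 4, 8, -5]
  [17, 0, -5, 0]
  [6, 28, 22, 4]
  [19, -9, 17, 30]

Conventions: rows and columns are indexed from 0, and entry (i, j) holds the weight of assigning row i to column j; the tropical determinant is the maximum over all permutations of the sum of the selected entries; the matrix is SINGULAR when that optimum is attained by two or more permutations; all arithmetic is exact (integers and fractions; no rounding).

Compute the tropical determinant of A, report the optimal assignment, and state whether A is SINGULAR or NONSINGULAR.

σ = (0, 1, 2, 3): (-5) + 0 + 22 + 30 = 47
σ = (0, 1, 3, 2): (-5) + 0 + 4 + 17 = 16
σ = (0, 2, 1, 3): (-5) + (-5) + 28 + 30 = 48
σ = (0, 2, 3, 1): (-5) + (-5) + 4 + (-9) = -15
σ = (0, 3, 1, 2): (-5) + 0 + 28 + 17 = 40
σ = (0, 3, 2, 1): (-5) + 0 + 22 + (-9) = 8
σ = (1, 0, 2, 3): 4 + 17 + 22 + 30 = 73
σ = (1, 0, 3, 2): 4 + 17 + 4 + 17 = 42
σ = (1, 2, 0, 3): 4 + (-5) + 6 + 30 = 35
σ = (1, 2, 3, 0): 4 + (-5) + 4 + 19 = 22
σ = (1, 3, 0, 2): 4 + 0 + 6 + 17 = 27
σ = (1, 3, 2, 0): 4 + 0 + 22 + 19 = 45
σ = (2, 0, 1, 3): 8 + 17 + 28 + 30 = 83
σ = (2, 0, 3, 1): 8 + 17 + 4 + (-9) = 20
σ = (2, 1, 0, 3): 8 + 0 + 6 + 30 = 44
σ = (2, 1, 3, 0): 8 + 0 + 4 + 19 = 31
σ = (2, 3, 0, 1): 8 + 0 + 6 + (-9) = 5
σ = (2, 3, 1, 0): 8 + 0 + 28 + 19 = 55
σ = (3, 0, 1, 2): (-5) + 17 + 28 + 17 = 57
σ = (3, 0, 2, 1): (-5) + 17 + 22 + (-9) = 25
σ = (3, 1, 0, 2): (-5) + 0 + 6 + 17 = 18
σ = (3, 1, 2, 0): (-5) + 0 + 22 + 19 = 36
σ = (3, 2, 0, 1): (-5) + (-5) + 6 + (-9) = -13
σ = (3, 2, 1, 0): (-5) + (-5) + 28 + 19 = 37
Optimal value attained by: σ = (2, 0, 1, 3).
Answer: det⊕(A) = 83; verdict: NONSINGULAR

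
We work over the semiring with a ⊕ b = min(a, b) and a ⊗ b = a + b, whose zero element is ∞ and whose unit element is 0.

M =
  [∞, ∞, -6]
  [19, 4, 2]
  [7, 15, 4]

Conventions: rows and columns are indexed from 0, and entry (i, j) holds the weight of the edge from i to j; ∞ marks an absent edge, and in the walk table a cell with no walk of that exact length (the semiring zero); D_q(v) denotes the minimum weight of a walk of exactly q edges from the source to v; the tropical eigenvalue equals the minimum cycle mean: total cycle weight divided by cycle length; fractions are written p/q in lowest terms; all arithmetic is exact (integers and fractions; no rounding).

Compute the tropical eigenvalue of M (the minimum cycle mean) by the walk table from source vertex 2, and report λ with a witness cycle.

q=0: [∞, ∞, 0]
q=1: [7, 15, 4]
q=2: [11, 19, 1]
q=3: [8, 16, 5]
Optimal cycle mean attained by: cycle 0->2->0, total (-6) + 7, length 2.
Answer: λ = 1/2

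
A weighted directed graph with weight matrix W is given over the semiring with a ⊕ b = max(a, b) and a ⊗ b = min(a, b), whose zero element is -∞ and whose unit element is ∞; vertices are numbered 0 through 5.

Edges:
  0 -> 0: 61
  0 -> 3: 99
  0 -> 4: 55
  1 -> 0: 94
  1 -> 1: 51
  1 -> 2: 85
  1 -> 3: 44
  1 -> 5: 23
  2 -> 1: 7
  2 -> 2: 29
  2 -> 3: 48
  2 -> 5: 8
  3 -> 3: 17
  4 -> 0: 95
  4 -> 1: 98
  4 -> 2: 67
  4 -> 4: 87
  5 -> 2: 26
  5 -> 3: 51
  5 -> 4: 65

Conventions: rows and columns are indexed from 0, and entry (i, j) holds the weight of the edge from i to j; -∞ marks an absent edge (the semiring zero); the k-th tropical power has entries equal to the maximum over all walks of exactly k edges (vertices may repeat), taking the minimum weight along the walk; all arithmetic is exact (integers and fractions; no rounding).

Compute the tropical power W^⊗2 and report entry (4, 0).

W^⊗2:
  [61, 55, 55, 61, 55, -∞]
  [61, 51, 51, 94, 55, 23]
  [7, 7, 29, 29, 8, 8]
  [-∞, -∞, -∞, 17, -∞, -∞]
  [94, 87, 85, 95, 87, 23]
  [65, 65, 65, 26, 65, 8]
Key observation: the optimum is the walk 4->1->0, with weight 98 min 94 = 94.
Optimal value attained by: walk 4->1->0.
Answer: (W^⊗2)[4][0] = 94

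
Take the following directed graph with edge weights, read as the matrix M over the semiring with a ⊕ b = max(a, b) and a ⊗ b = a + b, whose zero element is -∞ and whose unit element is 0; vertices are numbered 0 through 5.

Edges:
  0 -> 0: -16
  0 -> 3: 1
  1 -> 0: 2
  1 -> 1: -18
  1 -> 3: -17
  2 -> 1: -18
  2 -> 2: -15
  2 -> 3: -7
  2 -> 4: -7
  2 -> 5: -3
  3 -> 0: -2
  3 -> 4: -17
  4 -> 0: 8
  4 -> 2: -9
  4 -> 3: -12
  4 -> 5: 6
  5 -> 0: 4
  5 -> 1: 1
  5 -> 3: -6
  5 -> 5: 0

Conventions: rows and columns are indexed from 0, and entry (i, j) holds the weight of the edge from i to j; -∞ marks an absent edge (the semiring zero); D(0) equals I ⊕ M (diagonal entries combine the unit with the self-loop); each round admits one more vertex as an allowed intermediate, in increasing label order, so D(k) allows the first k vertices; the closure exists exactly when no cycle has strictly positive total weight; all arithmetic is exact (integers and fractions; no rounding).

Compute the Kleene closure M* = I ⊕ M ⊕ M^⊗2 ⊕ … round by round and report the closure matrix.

D(0):
  [0, -∞, -∞, 1, -∞, -∞]
  [2, 0, -∞, -17, -∞, -∞]
  [-∞, -18, 0, -7, -7, -3]
  [-2, -∞, -∞, 0, -17, -∞]
  [8, -∞, -9, -12, 0, 6]
  [4, 1, -∞, -6, -∞, 0]
D(1):
  [0, -∞, -∞, 1, -∞, -∞]
  [2, 0, -∞, 3, -∞, -∞]
  [-∞, -18, 0, -7, -7, -3]
  [-2, -∞, -∞, 0, -17, -∞]
  [8, -∞, -9, 9, 0, 6]
  [4, 1, -∞, 5, -∞, 0]
D(2):
  [0, -∞, -∞, 1, -∞, -∞]
  [2, 0, -∞, 3, -∞, -∞]
  [-16, -18, 0, -7, -7, -3]
  [-2, -∞, -∞, 0, -17, -∞]
  [8, -∞, -9, 9, 0, 6]
  [4, 1, -∞, 5, -∞, 0]
D(3):
  [0, -∞, -∞, 1, -∞, -∞]
  [2, 0, -∞, 3, -∞, -∞]
  [-16, -18, 0, -7, -7, -3]
  [-2, -∞, -∞, 0, -17, -∞]
  [8, -27, -9, 9, 0, 6]
  [4, 1, -∞, 5, -∞, 0]
D(4):
  [0, -∞, -∞, 1, -16, -∞]
  [2, 0, -∞, 3, -14, -∞]
  [-9, -18, 0, -7, -7, -3]
  [-2, -∞, -∞, 0, -17, -∞]
  [8, -27, -9, 9, 0, 6]
  [4, 1, -∞, 5, -12, 0]
D(5):
  [0, -43, -25, 1, -16, -10]
  [2, 0, -23, 3, -14, -8]
  [1, -18, 0, 2, -7, -1]
  [-2, -44, -26, 0, -17, -11]
  [8, -27, -9, 9, 0, 6]
  [4, 1, -21, 5, -12, 0]
D(6):
  [0, -9, -25, 1, -16, -10]
  [2, 0, -23, 3, -14, -8]
  [3, 0, 0, 4, -7, -1]
  [-2, -10, -26, 0, -17, -11]
  [10, 7, -9, 11, 0, 6]
  [4, 1, -21, 5, -12, 0]
Answer: M* = [[0, -9, -25, 1, -16, -10], [2, 0, -23, 3, -14, -8], [3, 0, 0, 4, -7, -1], [-2, -10, -26, 0, -17, -11], [10, 7, -9, 11, 0, 6], [4, 1, -21, 5, -12, 0]]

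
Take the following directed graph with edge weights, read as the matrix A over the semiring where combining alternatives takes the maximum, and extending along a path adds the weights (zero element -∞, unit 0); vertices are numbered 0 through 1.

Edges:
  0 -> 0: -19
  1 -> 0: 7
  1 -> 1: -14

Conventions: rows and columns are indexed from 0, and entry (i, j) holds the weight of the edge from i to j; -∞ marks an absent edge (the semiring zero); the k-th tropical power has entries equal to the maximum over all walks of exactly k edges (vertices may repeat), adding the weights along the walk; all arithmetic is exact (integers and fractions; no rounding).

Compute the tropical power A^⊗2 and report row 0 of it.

A^⊗2:
  [-38, -∞]
  [-7, -28]
Answer: row 0 of A^⊗2 = [-38, -∞]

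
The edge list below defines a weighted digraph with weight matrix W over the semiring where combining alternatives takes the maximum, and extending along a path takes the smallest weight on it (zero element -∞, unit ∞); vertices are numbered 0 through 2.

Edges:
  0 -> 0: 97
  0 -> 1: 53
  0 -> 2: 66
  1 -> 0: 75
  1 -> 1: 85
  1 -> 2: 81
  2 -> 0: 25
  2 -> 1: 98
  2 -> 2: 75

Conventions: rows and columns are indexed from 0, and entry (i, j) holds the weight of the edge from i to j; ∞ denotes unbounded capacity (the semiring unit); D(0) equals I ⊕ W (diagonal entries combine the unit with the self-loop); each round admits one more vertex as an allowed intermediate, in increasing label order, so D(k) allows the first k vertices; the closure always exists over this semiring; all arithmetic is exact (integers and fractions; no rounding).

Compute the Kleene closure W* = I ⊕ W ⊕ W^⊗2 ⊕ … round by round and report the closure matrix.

D(0):
  [∞, 53, 66]
  [75, ∞, 81]
  [25, 98, ∞]
D(1):
  [∞, 53, 66]
  [75, ∞, 81]
  [25, 98, ∞]
D(2):
  [∞, 53, 66]
  [75, ∞, 81]
  [75, 98, ∞]
D(3):
  [∞, 66, 66]
  [75, ∞, 81]
  [75, 98, ∞]
Answer: W* = [[∞, 66, 66], [75, ∞, 81], [75, 98, ∞]]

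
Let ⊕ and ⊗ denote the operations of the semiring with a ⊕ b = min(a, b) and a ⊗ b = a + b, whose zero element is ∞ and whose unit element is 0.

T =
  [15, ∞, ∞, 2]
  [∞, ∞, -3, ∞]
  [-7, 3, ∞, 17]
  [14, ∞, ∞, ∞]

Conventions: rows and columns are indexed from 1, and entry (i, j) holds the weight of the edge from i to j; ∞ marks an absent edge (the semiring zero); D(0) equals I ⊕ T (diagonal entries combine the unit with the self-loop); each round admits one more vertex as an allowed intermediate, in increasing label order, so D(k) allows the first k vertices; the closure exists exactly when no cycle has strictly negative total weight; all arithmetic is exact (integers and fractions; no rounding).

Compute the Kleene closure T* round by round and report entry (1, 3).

D(0):
  [0, ∞, ∞, 2]
  [∞, 0, -3, ∞]
  [-7, 3, 0, 17]
  [14, ∞, ∞, 0]
D(1):
  [0, ∞, ∞, 2]
  [∞, 0, -3, ∞]
  [-7, 3, 0, -5]
  [14, ∞, ∞, 0]
D(2):
  [0, ∞, ∞, 2]
  [∞, 0, -3, ∞]
  [-7, 3, 0, -5]
  [14, ∞, ∞, 0]
D(3):
  [0, ∞, ∞, 2]
  [-10, 0, -3, -8]
  [-7, 3, 0, -5]
  [14, ∞, ∞, 0]
D(4):
  [0, ∞, ∞, 2]
  [-10, 0, -3, -8]
  [-7, 3, 0, -5]
  [14, ∞, ∞, 0]
Answer: T*[1][3] = ∞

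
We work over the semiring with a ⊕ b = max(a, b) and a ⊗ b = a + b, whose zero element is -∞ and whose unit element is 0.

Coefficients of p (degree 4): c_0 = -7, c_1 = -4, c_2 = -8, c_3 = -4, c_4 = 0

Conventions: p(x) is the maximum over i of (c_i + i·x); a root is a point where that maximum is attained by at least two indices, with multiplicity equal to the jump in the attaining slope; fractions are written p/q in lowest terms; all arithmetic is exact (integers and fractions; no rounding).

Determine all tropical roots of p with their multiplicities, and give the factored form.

hull edge (i=0, c=-7) to (i=1, c=-4): slope 3, span 1
hull edge (i=1, c=-4) to (i=4, c=0): slope 4/3, span 3
Factored form: p(x) = 0 ⊗ (x ⊕ (-3)) ⊗ (x ⊕ (-4/3)) ⊗ (x ⊕ (-4/3)) ⊗ (x ⊕ (-4/3))
Answer: roots = -3 (mult 1), -4/3 (mult 3)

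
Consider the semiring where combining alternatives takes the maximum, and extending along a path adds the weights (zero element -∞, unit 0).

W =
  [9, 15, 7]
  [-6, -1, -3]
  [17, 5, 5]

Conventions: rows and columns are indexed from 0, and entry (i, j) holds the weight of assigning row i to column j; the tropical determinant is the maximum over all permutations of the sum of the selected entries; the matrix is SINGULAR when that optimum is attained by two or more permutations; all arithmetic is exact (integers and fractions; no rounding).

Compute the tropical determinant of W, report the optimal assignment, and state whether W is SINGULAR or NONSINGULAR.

σ = (0, 1, 2): 9 + (-1) + 5 = 13
σ = (0, 2, 1): 9 + (-3) + 5 = 11
σ = (1, 0, 2): 15 + (-6) + 5 = 14
σ = (1, 2, 0): 15 + (-3) + 17 = 29
σ = (2, 0, 1): 7 + (-6) + 5 = 6
σ = (2, 1, 0): 7 + (-1) + 17 = 23
Optimal value attained by: σ = (1, 2, 0).
Answer: det⊕(W) = 29; verdict: NONSINGULAR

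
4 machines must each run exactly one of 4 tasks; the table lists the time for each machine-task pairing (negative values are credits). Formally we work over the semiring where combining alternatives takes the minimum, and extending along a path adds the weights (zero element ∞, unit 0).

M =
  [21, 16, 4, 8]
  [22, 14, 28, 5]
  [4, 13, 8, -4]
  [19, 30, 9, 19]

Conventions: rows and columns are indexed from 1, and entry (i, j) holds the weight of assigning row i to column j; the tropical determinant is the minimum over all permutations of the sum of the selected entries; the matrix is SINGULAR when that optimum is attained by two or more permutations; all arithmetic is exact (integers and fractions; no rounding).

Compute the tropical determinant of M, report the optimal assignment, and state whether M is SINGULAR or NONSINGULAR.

σ = (1, 2, 3, 4): 21 + 14 + 8 + 19 = 62
σ = (1, 2, 4, 3): 21 + 14 + (-4) + 9 = 40
σ = (1, 3, 2, 4): 21 + 28 + 13 + 19 = 81
σ = (1, 3, 4, 2): 21 + 28 + (-4) + 30 = 75
σ = (1, 4, 2, 3): 21 + 5 + 13 + 9 = 48
σ = (1, 4, 3, 2): 21 + 5 + 8 + 30 = 64
σ = (2, 1, 3, 4): 16 + 22 + 8 + 19 = 65
σ = (2, 1, 4, 3): 16 + 22 + (-4) + 9 = 43
σ = (2, 3, 1, 4): 16 + 28 + 4 + 19 = 67
σ = (2, 3, 4, 1): 16 + 28 + (-4) + 19 = 59
σ = (2, 4, 1, 3): 16 + 5 + 4 + 9 = 34
σ = (2, 4, 3, 1): 16 + 5 + 8 + 19 = 48
σ = (3, 1, 2, 4): 4 + 22 + 13 + 19 = 58
σ = (3, 1, 4, 2): 4 + 22 + (-4) + 30 = 52
σ = (3, 2, 1, 4): 4 + 14 + 4 + 19 = 41
σ = (3, 2, 4, 1): 4 + 14 + (-4) + 19 = 33
σ = (3, 4, 1, 2): 4 + 5 + 4 + 30 = 43
σ = (3, 4, 2, 1): 4 + 5 + 13 + 19 = 41
σ = (4, 1, 2, 3): 8 + 22 + 13 + 9 = 52
σ = (4, 1, 3, 2): 8 + 22 + 8 + 30 = 68
σ = (4, 2, 1, 3): 8 + 14 + 4 + 9 = 35
σ = (4, 2, 3, 1): 8 + 14 + 8 + 19 = 49
σ = (4, 3, 1, 2): 8 + 28 + 4 + 30 = 70
σ = (4, 3, 2, 1): 8 + 28 + 13 + 19 = 68
Optimal value attained by: σ = (3, 2, 4, 1).
Answer: det⊕(M) = 33; verdict: NONSINGULAR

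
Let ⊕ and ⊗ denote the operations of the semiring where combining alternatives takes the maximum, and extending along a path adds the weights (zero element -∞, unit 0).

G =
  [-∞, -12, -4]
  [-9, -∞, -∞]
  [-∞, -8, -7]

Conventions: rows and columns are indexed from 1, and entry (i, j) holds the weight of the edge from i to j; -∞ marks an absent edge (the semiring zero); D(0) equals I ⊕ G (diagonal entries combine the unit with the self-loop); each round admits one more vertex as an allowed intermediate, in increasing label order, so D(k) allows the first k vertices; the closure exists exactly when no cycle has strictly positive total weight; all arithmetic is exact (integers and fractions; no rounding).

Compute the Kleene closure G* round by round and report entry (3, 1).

D(0):
  [0, -12, -4]
  [-9, 0, -∞]
  [-∞, -8, 0]
D(1):
  [0, -12, -4]
  [-9, 0, -13]
  [-∞, -8, 0]
D(2):
  [0, -12, -4]
  [-9, 0, -13]
  [-17, -8, 0]
D(3):
  [0, -12, -4]
  [-9, 0, -13]
  [-17, -8, 0]
Answer: G*[3][1] = -17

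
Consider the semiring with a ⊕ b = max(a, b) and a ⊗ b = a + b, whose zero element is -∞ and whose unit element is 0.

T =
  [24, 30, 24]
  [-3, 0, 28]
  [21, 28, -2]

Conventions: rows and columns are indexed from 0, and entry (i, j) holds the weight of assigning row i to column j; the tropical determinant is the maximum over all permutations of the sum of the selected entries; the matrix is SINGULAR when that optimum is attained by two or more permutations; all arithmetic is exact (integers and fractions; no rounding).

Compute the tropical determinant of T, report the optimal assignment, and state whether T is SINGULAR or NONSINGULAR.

σ = (0, 1, 2): 24 + 0 + (-2) = 22
σ = (0, 2, 1): 24 + 28 + 28 = 80
σ = (1, 0, 2): 30 + (-3) + (-2) = 25
σ = (1, 2, 0): 30 + 28 + 21 = 79
σ = (2, 0, 1): 24 + (-3) + 28 = 49
σ = (2, 1, 0): 24 + 0 + 21 = 45
Optimal value attained by: σ = (0, 2, 1).
Answer: det⊕(T) = 80; verdict: NONSINGULAR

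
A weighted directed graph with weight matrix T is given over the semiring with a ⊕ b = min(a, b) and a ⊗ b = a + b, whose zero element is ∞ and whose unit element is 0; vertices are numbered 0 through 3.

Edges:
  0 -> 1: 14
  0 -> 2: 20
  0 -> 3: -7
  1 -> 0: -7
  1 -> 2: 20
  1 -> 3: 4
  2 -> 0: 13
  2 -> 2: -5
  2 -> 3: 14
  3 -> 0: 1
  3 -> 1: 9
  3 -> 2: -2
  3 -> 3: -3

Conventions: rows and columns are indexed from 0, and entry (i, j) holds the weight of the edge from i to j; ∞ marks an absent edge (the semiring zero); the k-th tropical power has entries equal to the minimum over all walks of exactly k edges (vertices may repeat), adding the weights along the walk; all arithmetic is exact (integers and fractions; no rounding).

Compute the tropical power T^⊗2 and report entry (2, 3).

T^⊗2:
  [-6, 2, -9, -10]
  [5, 7, 2, -14]
  [8, 23, -10, 6]
  [-2, 6, -7, -6]
Key observation: the optimum is the walk 2->0->3, with weight 13 + (-7) = 6.
Optimal value attained by: walk 2->0->3.
Answer: (T^⊗2)[2][3] = 6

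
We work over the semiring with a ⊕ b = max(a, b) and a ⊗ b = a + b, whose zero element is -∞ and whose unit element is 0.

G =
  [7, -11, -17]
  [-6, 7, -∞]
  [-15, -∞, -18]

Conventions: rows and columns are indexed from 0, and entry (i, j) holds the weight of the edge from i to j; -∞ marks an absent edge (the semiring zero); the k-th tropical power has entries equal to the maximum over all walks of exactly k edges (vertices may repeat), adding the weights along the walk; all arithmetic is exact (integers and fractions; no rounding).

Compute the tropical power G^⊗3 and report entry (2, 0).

G^⊗2:
  [14, -4, -10]
  [1, 14, -23]
  [-8, -26, -32]
G^⊗3:
  [21, 3, -3]
  [8, 21, -16]
  [-1, -19, -25]
Key observation: the optimum is the walk 2->0->0->0, with weight (-15) + 7 + 7 = -1.
Optimal value attained by: walk 2->0->0->0.
Answer: (G^⊗3)[2][0] = -1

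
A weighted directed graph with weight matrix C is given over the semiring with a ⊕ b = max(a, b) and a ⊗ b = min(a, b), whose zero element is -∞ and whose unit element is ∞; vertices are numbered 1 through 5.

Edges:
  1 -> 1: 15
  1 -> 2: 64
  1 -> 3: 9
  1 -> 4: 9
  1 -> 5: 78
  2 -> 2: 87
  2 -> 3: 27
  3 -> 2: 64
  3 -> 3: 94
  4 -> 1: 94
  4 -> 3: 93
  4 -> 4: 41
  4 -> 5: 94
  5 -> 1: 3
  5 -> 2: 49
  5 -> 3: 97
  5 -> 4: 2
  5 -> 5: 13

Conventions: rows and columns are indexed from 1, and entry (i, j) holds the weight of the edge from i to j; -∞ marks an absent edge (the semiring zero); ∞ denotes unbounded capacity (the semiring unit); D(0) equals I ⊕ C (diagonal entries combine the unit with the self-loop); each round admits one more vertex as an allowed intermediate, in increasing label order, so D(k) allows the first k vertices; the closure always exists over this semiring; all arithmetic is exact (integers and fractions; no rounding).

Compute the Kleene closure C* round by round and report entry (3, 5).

D(0):
  [∞, 64, 9, 9, 78]
  [-∞, ∞, 27, -∞, -∞]
  [-∞, 64, ∞, -∞, -∞]
  [94, -∞, 93, ∞, 94]
  [3, 49, 97, 2, ∞]
D(1):
  [∞, 64, 9, 9, 78]
  [-∞, ∞, 27, -∞, -∞]
  [-∞, 64, ∞, -∞, -∞]
  [94, 64, 93, ∞, 94]
  [3, 49, 97, 3, ∞]
D(2):
  [∞, 64, 27, 9, 78]
  [-∞, ∞, 27, -∞, -∞]
  [-∞, 64, ∞, -∞, -∞]
  [94, 64, 93, ∞, 94]
  [3, 49, 97, 3, ∞]
D(3):
  [∞, 64, 27, 9, 78]
  [-∞, ∞, 27, -∞, -∞]
  [-∞, 64, ∞, -∞, -∞]
  [94, 64, 93, ∞, 94]
  [3, 64, 97, 3, ∞]
D(4):
  [∞, 64, 27, 9, 78]
  [-∞, ∞, 27, -∞, -∞]
  [-∞, 64, ∞, -∞, -∞]
  [94, 64, 93, ∞, 94]
  [3, 64, 97, 3, ∞]
D(5):
  [∞, 64, 78, 9, 78]
  [-∞, ∞, 27, -∞, -∞]
  [-∞, 64, ∞, -∞, -∞]
  [94, 64, 94, ∞, 94]
  [3, 64, 97, 3, ∞]
Answer: C*[3][5] = -∞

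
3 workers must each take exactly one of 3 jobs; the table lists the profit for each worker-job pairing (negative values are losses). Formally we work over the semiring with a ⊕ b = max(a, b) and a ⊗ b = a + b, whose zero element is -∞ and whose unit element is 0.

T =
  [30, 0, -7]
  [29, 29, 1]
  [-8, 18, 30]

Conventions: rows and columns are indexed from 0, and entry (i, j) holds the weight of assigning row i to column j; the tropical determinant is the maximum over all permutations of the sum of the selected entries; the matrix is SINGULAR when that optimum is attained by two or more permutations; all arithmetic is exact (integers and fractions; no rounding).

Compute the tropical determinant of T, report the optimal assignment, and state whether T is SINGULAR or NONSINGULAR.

σ = (0, 1, 2): 30 + 29 + 30 = 89
σ = (0, 2, 1): 30 + 1 + 18 = 49
σ = (1, 0, 2): 0 + 29 + 30 = 59
σ = (1, 2, 0): 0 + 1 + (-8) = -7
σ = (2, 0, 1): (-7) + 29 + 18 = 40
σ = (2, 1, 0): (-7) + 29 + (-8) = 14
Optimal value attained by: σ = (0, 1, 2).
Answer: det⊕(T) = 89; verdict: NONSINGULAR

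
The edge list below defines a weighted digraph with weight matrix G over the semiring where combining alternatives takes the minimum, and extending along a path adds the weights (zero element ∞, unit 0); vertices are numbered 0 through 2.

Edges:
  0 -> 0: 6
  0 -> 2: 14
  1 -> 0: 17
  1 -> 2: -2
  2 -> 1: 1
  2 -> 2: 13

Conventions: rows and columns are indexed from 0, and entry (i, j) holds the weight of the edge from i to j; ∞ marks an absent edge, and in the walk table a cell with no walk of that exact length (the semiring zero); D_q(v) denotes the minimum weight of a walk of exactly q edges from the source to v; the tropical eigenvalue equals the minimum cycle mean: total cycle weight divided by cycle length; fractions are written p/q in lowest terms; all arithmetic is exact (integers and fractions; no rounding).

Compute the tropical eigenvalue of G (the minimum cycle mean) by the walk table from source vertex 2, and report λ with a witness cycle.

q=0: [∞, ∞, 0]
q=1: [∞, 1, 13]
q=2: [18, 14, -1]
q=3: [24, 0, 12]
Optimal cycle mean attained by: cycle 1->2->1, total (-2) + 1, length 2.
Answer: λ = -1/2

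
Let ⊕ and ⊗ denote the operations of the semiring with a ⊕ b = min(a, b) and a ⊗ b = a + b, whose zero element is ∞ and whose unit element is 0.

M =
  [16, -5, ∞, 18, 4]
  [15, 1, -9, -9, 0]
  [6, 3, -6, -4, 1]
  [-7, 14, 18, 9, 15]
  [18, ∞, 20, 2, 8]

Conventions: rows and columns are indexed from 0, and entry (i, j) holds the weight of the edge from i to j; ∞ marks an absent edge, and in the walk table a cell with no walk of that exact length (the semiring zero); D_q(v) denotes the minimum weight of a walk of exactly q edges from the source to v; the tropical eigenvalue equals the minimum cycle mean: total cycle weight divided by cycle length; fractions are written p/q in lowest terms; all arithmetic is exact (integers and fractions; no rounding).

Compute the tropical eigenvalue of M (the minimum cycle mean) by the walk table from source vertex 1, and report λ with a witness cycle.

q=0: [∞, 0, ∞, ∞, ∞]
q=1: [15, 1, -9, -9, 0]
q=2: [-16, -6, -15, -13, -8]
q=3: [-20, -21, -21, -19, -14]
q=4: [-26, -25, -30, -30, -21]
q=5: [-37, -31, -36, -34, -29]
Optimal cycle mean attained by: cycle 0->1->3->0, total (-5) + (-9) + (-7), length 3.
Answer: λ = -7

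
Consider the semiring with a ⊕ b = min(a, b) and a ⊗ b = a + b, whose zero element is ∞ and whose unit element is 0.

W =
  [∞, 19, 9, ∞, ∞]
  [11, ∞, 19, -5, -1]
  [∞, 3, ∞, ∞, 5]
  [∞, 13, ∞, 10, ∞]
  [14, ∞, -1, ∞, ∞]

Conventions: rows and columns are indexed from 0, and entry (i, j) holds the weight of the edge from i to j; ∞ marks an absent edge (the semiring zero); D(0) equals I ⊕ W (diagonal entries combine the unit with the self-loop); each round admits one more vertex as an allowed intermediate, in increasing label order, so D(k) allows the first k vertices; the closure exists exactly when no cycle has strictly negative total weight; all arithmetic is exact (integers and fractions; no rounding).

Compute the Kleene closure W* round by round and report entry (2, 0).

D(0):
  [0, 19, 9, ∞, ∞]
  [11, 0, 19, -5, -1]
  [∞, 3, 0, ∞, 5]
  [∞, 13, ∞, 0, ∞]
  [14, ∞, -1, ∞, 0]
D(1):
  [0, 19, 9, ∞, ∞]
  [11, 0, 19, -5, -1]
  [∞, 3, 0, ∞, 5]
  [∞, 13, ∞, 0, ∞]
  [14, 33, -1, ∞, 0]
D(2):
  [0, 19, 9, 14, 18]
  [11, 0, 19, -5, -1]
  [14, 3, 0, -2, 2]
  [24, 13, 32, 0, 12]
  [14, 33, -1, 28, 0]
D(3):
  [0, 12, 9, 7, 11]
  [11, 0, 19, -5, -1]
  [14, 3, 0, -2, 2]
  [24, 13, 32, 0, 12]
  [13, 2, -1, -3, 0]
D(4):
  [0, 12, 9, 7, 11]
  [11, 0, 19, -5, -1]
  [14, 3, 0, -2, 2]
  [24, 13, 32, 0, 12]
  [13, 2, -1, -3, 0]
D(5):
  [0, 12, 9, 7, 11]
  [11, 0, -2, -5, -1]
  [14, 3, 0, -2, 2]
  [24, 13, 11, 0, 12]
  [13, 2, -1, -3, 0]
Answer: W*[2][0] = 14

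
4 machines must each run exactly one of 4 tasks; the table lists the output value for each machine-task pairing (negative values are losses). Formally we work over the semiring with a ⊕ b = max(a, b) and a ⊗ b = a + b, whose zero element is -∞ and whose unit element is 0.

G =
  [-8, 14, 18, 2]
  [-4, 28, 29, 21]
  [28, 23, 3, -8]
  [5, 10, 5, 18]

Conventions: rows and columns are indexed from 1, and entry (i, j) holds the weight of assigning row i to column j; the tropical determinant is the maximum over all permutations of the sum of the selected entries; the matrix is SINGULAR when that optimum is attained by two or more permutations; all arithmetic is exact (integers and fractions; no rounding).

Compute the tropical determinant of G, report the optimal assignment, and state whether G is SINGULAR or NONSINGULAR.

σ = (1, 2, 3, 4): (-8) + 28 + 3 + 18 = 41
σ = (1, 2, 4, 3): (-8) + 28 + (-8) + 5 = 17
σ = (1, 3, 2, 4): (-8) + 29 + 23 + 18 = 62
σ = (1, 3, 4, 2): (-8) + 29 + (-8) + 10 = 23
σ = (1, 4, 2, 3): (-8) + 21 + 23 + 5 = 41
σ = (1, 4, 3, 2): (-8) + 21 + 3 + 10 = 26
σ = (2, 1, 3, 4): 14 + (-4) + 3 + 18 = 31
σ = (2, 1, 4, 3): 14 + (-4) + (-8) + 5 = 7
σ = (2, 3, 1, 4): 14 + 29 + 28 + 18 = 89
σ = (2, 3, 4, 1): 14 + 29 + (-8) + 5 = 40
σ = (2, 4, 1, 3): 14 + 21 + 28 + 5 = 68
σ = (2, 4, 3, 1): 14 + 21 + 3 + 5 = 43
σ = (3, 1, 2, 4): 18 + (-4) + 23 + 18 = 55
σ = (3, 1, 4, 2): 18 + (-4) + (-8) + 10 = 16
σ = (3, 2, 1, 4): 18 + 28 + 28 + 18 = 92
σ = (3, 2, 4, 1): 18 + 28 + (-8) + 5 = 43
σ = (3, 4, 1, 2): 18 + 21 + 28 + 10 = 77
σ = (3, 4, 2, 1): 18 + 21 + 23 + 5 = 67
σ = (4, 1, 2, 3): 2 + (-4) + 23 + 5 = 26
σ = (4, 1, 3, 2): 2 + (-4) + 3 + 10 = 11
σ = (4, 2, 1, 3): 2 + 28 + 28 + 5 = 63
σ = (4, 2, 3, 1): 2 + 28 + 3 + 5 = 38
σ = (4, 3, 1, 2): 2 + 29 + 28 + 10 = 69
σ = (4, 3, 2, 1): 2 + 29 + 23 + 5 = 59
Optimal value attained by: σ = (3, 2, 1, 4).
Answer: det⊕(G) = 92; verdict: NONSINGULAR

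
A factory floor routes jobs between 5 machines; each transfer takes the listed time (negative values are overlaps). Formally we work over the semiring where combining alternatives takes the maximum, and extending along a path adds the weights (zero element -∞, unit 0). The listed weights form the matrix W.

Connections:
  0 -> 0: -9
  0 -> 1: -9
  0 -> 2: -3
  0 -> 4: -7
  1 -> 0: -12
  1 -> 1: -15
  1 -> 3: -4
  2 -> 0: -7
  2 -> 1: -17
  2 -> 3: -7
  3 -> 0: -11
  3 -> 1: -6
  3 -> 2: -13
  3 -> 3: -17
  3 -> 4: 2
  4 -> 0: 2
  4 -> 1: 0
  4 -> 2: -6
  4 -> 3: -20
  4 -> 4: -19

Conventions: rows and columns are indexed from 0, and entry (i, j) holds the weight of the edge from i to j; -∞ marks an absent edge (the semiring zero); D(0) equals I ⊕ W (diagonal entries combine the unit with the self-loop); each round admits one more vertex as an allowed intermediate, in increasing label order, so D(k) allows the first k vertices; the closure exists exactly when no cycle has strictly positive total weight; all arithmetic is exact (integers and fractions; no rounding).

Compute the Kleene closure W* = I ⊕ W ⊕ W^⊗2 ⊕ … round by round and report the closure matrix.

D(0):
  [0, -9, -3, -∞, -7]
  [-12, 0, -∞, -4, -∞]
  [-7, -17, 0, -7, -∞]
  [-11, -6, -13, 0, 2]
  [2, 0, -6, -20, 0]
D(1):
  [0, -9, -3, -∞, -7]
  [-12, 0, -15, -4, -19]
  [-7, -16, 0, -7, -14]
  [-11, -6, -13, 0, 2]
  [2, 0, -1, -20, 0]
D(2):
  [0, -9, -3, -13, -7]
  [-12, 0, -15, -4, -19]
  [-7, -16, 0, -7, -14]
  [-11, -6, -13, 0, 2]
  [2, 0, -1, -4, 0]
D(3):
  [0, -9, -3, -10, -7]
  [-12, 0, -15, -4, -19]
  [-7, -16, 0, -7, -14]
  [-11, -6, -13, 0, 2]
  [2, 0, -1, -4, 0]
D(4):
  [0, -9, -3, -10, -7]
  [-12, 0, -15, -4, -2]
  [-7, -13, 0, -7, -5]
  [-11, -6, -13, 0, 2]
  [2, 0, -1, -4, 0]
D(5):
  [0, -7, -3, -10, -7]
  [0, 0, -3, -4, -2]
  [-3, -5, 0, -7, -5]
  [4, 2, 1, 0, 2]
  [2, 0, -1, -4, 0]
Answer: W* = [[0, -7, -3, -10, -7], [0, 0, -3, -4, -2], [-3, -5, 0, -7, -5], [4, 2, 1, 0, 2], [2, 0, -1, -4, 0]]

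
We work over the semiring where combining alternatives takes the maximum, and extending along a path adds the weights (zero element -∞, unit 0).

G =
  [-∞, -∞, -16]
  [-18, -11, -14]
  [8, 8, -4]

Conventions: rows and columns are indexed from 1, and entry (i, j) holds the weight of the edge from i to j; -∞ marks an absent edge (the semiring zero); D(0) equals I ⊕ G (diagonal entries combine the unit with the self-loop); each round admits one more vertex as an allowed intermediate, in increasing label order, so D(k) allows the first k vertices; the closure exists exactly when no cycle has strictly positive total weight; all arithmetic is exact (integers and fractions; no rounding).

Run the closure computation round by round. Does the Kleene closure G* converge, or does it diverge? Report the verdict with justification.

D(0):
  [0, -∞, -16]
  [-18, 0, -14]
  [8, 8, 0]
D(1):
  [0, -∞, -16]
  [-18, 0, -14]
  [8, 8, 0]
D(2):
  [0, -∞, -16]
  [-18, 0, -14]
  [8, 8, 0]
D(3):
  [0, -8, -16]
  [-6, 0, -14]
  [8, 8, 0]
Key observation: every diagonal entry stays at the unit through all rounds, so no improving cycle exists.
Answer: CONVERGES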